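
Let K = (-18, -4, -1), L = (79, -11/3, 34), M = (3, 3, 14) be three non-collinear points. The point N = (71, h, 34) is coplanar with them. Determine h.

The plane through K, L, M has equation −240x − 720y + 672z = 6528.
Substituting N: (-720)h + (5808) = 6528, so h = -1.

-1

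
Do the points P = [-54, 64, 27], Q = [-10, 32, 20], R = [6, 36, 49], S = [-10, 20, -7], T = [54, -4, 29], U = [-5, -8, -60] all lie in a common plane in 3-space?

The plane through P, Q, R has normal n = PQ × PR = (-900, -1388, 688) and equation n·X = -21656.
Checking the remaining points: n·S = -23576, n·T = -23096, n·U = -25676.
Since n·S = -23576 ≠ -21656, S is off the plane and the points are not all coplanar.

No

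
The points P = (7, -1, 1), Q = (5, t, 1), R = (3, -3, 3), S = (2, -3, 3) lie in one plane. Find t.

-1

The points are coplanar iff PQ · (PR × PS) = 0.
Expanding, this is linear in t: (-2)t + (-2) = 0.
So t = -1.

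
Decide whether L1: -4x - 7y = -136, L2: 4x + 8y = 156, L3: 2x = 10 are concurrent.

No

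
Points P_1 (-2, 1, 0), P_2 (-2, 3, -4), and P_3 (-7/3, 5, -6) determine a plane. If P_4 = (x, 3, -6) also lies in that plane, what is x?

-5/3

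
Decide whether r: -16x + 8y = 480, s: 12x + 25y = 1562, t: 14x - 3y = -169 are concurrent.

No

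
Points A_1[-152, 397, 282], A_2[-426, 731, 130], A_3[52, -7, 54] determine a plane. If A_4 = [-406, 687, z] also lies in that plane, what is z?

Coplanarity requires A_1A_2 · (A_1A_3 × A_1A_4) = 0.
A_1A_2 = (-274, 334, -152), A_1A_3 = (204, -404, -228); the triple product is linear in z with coefficient 42560 and constant term -4170880.
Setting it to zero: z = 98.

98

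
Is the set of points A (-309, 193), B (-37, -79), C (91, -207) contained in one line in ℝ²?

AB = (272, -272), AC = (400, -400).
Checking proportionality: AC = 25/17·AB, so the vectors are parallel and the points are collinear.

Yes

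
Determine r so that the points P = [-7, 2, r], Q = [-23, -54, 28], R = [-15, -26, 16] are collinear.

4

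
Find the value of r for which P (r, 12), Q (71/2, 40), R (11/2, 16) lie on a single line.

Collinearity: (P − Q) must be parallel to (R − Q) = (-30, -24).
Cross-multiplying the components: (r − 71/2)·(-24) = (-28)·(-30).
Solving gives r = 1/2.

1/2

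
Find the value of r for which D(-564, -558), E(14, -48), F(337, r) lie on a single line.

The three points are collinear iff det[DE; DF] = 0.
This determinant is linear in r: (578)r + (-136986) = 0, so r = 237.

237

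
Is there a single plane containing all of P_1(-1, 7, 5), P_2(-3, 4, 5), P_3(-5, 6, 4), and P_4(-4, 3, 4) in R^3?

No

With P_1 as base: P_1P_2 = (-2, -3, 0), P_1P_3 = (-4, -1, -1), P_1P_4 = (-3, -4, -1).
P_1P_3 × P_1P_4 = (-3, -1, 13).
P_1P_2 · (P_1P_3 × P_1P_4) = 9.
Since 9 ≠ 0, the four points are not coplanar.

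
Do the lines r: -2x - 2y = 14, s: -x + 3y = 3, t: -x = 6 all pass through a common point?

Yes

The three lines meet at one point iff the augmented coefficient matrix [aᵢ bᵢ cᵢ] has rank < 3, i.e. its determinant vanishes.
Here the determinant is 0.
It vanishes, so the lines are concurrent at (-6, -1).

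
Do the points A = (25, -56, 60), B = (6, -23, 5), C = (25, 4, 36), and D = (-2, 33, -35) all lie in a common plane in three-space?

Yes

The four points are coplanar iff the 3×3 determinant with rows AB, AC, AD is zero.
Rows: (-19, 33, -55), (0, 60, -24), (-27, 89, -95).
Expanding along the first row: (-19)(-3564) − (33)(-648) + (-55)(1620) = 0.
Zero determinant ⇒ coplanar.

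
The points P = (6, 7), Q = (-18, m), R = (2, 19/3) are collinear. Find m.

Collinearity: (Q − P) must be parallel to (R − P) = (-4, -2/3).
Cross-multiplying the components: (m − 7)·(-4) = (-24)·(-2/3).
Solving gives m = 3.

3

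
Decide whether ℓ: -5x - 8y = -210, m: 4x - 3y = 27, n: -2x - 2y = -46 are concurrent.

No

Intersecting ℓ and m: solving the 2×2 system gives (x, y) = (18, 15).
Substitute into n: (-2)(18) + (-2)(15) = -66.
But n requires -46 ≠ -66, so the three lines have no common point.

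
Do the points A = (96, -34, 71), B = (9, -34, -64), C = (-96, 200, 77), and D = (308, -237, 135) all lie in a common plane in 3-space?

No

A normal to the plane through A, B, C is n = AB × AC = (31590, 26442, -20358).
The plane has equation n·P = 688194. For D: n·D = 714636.
714636 ≠ 688194, so D is off the plane.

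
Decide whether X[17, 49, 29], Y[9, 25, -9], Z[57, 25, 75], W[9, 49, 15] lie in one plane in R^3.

Yes

With X as base: XY = (-8, -24, -38), XZ = (40, -24, 46), XW = (-8, 0, -14).
XZ × XW = (336, 192, -192).
XY · (XZ × XW) = 0.
The scalar triple product vanishes, so the four points are coplanar.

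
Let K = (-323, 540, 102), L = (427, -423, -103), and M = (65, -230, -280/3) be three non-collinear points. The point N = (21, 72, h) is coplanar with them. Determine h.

A normal to the plane is n = KL × KM = (30256, 66960, -203856).
N lies in the plane iff n · KN = 0.
This gives (-203856)h + (-135904) = 0, so h = -2/3.

-2/3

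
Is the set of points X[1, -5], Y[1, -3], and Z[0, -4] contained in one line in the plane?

XY = (0, 2), XZ = (-1, 1).
Twice the signed area of △XYZ is (0)(1) − (2)(-1) = 2.
The area is nonzero, so the three points are not collinear.

No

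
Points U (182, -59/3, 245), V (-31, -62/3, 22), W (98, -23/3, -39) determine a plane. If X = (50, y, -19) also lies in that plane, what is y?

-37/3

Coplanarity requires UV · (UW × UX) = 0.
UV = (-213, -1, -223), UW = (-84, 12, -284); the triple product is linear in y with coefficient -41760 and constant term -515040.
Setting it to zero: y = -37/3.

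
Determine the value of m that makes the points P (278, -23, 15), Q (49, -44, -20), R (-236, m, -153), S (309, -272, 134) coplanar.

Coplanarity ⇔ det[PQ; PR; PS] = 0.
Expanding, this is linear in m: (-26166)m + (3323082) = 0.
So m = 127.

127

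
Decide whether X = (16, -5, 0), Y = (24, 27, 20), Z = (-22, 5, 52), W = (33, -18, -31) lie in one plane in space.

Yes

The four points are coplanar iff the 3×3 determinant with rows XY, XZ, XW is zero.
Rows: (8, 32, 20), (-38, 10, 52), (17, -13, -31).
Expanding along the first row: (8)(366) − (32)(294) + (20)(324) = 0.
Zero determinant ⇒ coplanar.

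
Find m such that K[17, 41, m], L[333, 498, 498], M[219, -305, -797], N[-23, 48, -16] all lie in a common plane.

Coplanarity ⇔ det[KL; KM; KN] = 0.
Expanding, this is linear in m: (234568)m + (13370376) = 0.
So m = -57.

-57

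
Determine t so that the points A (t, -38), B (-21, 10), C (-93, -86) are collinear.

-57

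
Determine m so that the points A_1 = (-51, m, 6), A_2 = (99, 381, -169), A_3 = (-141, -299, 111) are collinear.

-44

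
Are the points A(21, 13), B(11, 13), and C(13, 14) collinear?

AB = (-10, 0), AC = (-8, 1).
det[AB; AC] = (-10)(1) − (0)(-8) = -10.
The determinant is nonzero, so they are not collinear.

No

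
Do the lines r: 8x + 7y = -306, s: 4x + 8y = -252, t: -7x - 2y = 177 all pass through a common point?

Intersecting r and s: solving the 2×2 system gives (x, y) = (-19, -22).
Substitute into t: (-7)(-19) + (-2)(-22) = 177.
This equals 177, so (-19, -22) lies on all three lines and they are concurrent.

Yes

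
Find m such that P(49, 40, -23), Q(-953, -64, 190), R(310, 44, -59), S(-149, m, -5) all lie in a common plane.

48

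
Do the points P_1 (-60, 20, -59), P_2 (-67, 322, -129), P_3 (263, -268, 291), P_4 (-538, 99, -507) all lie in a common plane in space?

A normal to the plane through P_1, P_2, P_3 is n = P_1P_2 × P_1P_3 = (85540, -20160, -95530).
The plane has equation n·P = 100670. For P_4: n·P_4 = 417350.
417350 ≠ 100670, so P_4 is off the plane.

No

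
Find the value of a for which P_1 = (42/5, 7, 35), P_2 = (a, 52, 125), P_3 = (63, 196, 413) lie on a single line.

107/5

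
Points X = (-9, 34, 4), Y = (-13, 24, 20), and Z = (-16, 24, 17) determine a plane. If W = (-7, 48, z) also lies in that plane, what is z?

-22

Coplanarity requires XY · (XZ × XW) = 0.
XY = (-4, -10, 16), XZ = (-7, -10, 13); the triple product is linear in z with coefficient -30 and constant term -660.
Setting it to zero: z = -22.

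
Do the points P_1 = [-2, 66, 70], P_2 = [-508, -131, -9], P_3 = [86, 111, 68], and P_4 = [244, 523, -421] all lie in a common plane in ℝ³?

The four points are coplanar iff the 3×3 determinant with rows P_1P_2, P_1P_3, P_1P_4 is zero.
Rows: (-506, -197, -79), (88, 45, -2), (246, 457, -491).
Expanding along the first row: (-506)(-21181) − (-197)(-42716) + (-79)(29146) = 0.
Zero determinant ⇒ coplanar.

Yes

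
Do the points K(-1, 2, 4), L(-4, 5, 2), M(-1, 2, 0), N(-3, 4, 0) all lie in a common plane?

A normal to the plane through K, L, M is n = KL × KM = (-12, -12, 0).
The plane has equation n·P = -12. For N: n·N = -12.
Equal, so N lies in the plane and all four are coplanar.

Yes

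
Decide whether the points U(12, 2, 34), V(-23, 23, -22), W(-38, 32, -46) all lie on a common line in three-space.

Yes

UV = (-35, 21, -56), UW = (-50, 30, -80).
Each component of UW is 10/7 times the corresponding component of UV, so UW = 10/7·UV and the points are collinear.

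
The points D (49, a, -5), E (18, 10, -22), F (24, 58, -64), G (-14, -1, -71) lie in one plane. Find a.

48

The points are coplanar iff DE · (DF × DG) = 0.
Expanding, this is linear in a: (-1638)a + (78624) = 0.
So a = 48.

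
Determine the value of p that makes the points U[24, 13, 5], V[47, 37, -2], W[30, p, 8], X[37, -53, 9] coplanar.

-29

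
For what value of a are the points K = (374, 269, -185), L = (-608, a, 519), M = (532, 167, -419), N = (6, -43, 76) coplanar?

-549

Normal to plane KMN: n = (-99630, 44874, -86832); plane equation n·P = -9126594.
Requiring n·L = -9126594: (44874)a + (15509232) = -9126594.
So a = -549.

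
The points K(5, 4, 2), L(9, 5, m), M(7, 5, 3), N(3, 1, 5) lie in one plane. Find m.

Normal to plane KMN: n = (6, -8, -4); plane equation n·P = -10.
Requiring n·L = -10: (-4)m + (14) = -10.
So m = 6.

6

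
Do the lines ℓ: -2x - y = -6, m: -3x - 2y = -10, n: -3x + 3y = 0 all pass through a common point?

Yes

The three lines meet at one point iff the augmented coefficient matrix [aᵢ bᵢ cᵢ] has rank < 3, i.e. its determinant vanishes.
Here the determinant is 0.
It vanishes, so the lines are concurrent at (2, 2).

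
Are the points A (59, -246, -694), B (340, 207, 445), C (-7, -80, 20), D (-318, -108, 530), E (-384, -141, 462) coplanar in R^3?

The plane through A, B, C has normal n = AB × AC = (134368, -275808, 76544) and equation n·P = 22654944.
Checking the remaining points: n·D = 27626560, n·E = 22654944.
Since n·D = 27626560 ≠ 22654944, D is off the plane and the points are not all coplanar.

No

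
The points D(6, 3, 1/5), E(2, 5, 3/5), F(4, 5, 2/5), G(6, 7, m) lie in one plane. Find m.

1/5

The points are coplanar iff DE · (DF × DG) = 0.
Expanding, this is linear in m: (-4)m + (4/5) = 0.
So m = 1/5.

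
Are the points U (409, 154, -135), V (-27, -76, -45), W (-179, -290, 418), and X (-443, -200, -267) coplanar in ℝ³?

Yes

A normal to the plane through U, V, W is n = UV × UW = (-87230, 188188, 58344).
The plane has equation n·P = -14572558. For X: n·X = -14572558.
Equal, so X lies in the plane and all four are coplanar.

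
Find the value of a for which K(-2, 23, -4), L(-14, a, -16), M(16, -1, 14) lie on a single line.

Direction KM = (18, -24, 18). From the x-coordinate of L, the parameter along the line is τ = (-14 − (-2))/18 = -2/3.
Then a = 23 + (-2/3)·(-24) = 39.

39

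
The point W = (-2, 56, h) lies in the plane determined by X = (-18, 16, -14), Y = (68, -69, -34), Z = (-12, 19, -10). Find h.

16

A normal to the plane is n = XY × XZ = (-280, -464, 768).
W lies in the plane iff n · XW = 0.
This gives (768)h + (-12288) = 0, so h = 16.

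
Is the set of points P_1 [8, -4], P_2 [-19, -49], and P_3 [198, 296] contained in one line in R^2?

P_1P_2 = (-27, -45), P_1P_3 = (190, 300).
If collinear, P_1P_3 would be a scalar multiple of P_1P_2. But (-27)·(300) ≠ (-45)·(190) (difference 450), so they are not parallel; the points are not collinear.

No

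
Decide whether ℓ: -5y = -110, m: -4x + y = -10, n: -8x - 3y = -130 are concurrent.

Yes

Intersecting ℓ and m: solving the 2×2 system gives (x, y) = (8, 22).
Substitute into n: (-8)(8) + (-3)(22) = -130.
This equals -130, so (8, 22) lies on all three lines and they are concurrent.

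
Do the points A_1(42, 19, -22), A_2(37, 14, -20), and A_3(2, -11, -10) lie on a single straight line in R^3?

A_1A_2 = (-5, -5, 2), A_1A_3 = (-40, -30, 12).
Comparing components 3 and 1: (2)(-40) − (-5)(12) = -20 ≠ 0, so A_1A_2 and A_1A_3 are not parallel and the points are not collinear.

No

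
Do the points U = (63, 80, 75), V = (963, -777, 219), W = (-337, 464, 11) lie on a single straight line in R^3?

No

UV = (900, -857, 144), UW = (-400, 384, -64).
UV × UW = (-448, 0, 2800).
The cross product is nonzero, so the points do not lie on one line.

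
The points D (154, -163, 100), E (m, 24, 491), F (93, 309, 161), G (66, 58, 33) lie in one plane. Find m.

Normal to plane DFG: n = (-45105, -9455, 28055); plane equation n·P = -2599505.
Requiring n·E = -2599505: (-45105)m + (13548085) = -2599505.
So m = 358.

358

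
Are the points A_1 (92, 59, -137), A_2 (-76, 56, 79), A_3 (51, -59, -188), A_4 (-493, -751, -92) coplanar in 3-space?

Yes

A normal to the plane through A_1, A_2, A_3 is n = A_1A_2 × A_1A_3 = (25641, -17424, 19701).
The plane has equation n·P = -1368081. For A_4: n·A_4 = -1368081.
Equal, so A_4 lies in the plane and all four are coplanar.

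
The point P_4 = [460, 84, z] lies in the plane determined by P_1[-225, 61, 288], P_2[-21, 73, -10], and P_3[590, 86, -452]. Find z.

-373

Coplanarity requires P_1P_2 · (P_1P_3 × P_1P_4) = 0.
P_1P_2 = (204, 12, -298), P_1P_3 = (815, 25, -740); the triple product is linear in z with coefficient -4680 and constant term -1745640.
Setting it to zero: z = -373.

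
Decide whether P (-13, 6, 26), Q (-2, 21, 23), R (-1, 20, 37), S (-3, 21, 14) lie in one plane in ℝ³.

No

With P as base: PQ = (11, 15, -3), PR = (12, 14, 11), PS = (10, 15, -12).
PR × PS = (-333, 254, 40).
PQ · (PR × PS) = 27.
Since 27 ≠ 0, the four points are not coplanar.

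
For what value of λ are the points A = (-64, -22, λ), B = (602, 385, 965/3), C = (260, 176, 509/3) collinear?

77/3

Direction BC = (-342, -209, -152). From the x-coordinate of A, the parameter along the line is τ = (-64 − 602)/(-342) = 37/19.
Then λ = 965/3 + 37/19·(-152) = 77/3.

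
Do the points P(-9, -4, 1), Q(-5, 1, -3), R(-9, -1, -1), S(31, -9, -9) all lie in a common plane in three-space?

A normal to the plane through P, Q, R is n = PQ × PR = (2, 8, 12).
The plane has equation n·X = -38. For S: n·S = -118.
-118 ≠ -38, so S is off the plane.

No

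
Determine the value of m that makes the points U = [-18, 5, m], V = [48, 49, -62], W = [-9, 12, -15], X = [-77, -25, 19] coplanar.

-4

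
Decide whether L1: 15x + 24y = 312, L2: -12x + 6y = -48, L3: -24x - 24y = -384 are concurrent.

Yes

Intersecting L1 and L2: solving the 2×2 system gives (x, y) = (8, 8).
Substitute into L3: (-24)(8) + (-24)(8) = -384.
This equals -384, so (8, 8) lies on all three lines and they are concurrent.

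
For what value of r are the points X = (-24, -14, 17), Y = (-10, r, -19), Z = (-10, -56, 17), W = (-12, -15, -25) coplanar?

Coplanarity ⇔ det[XY; XZ; XW] = 0.
Expanding, this is linear in r: (588)r + (15288) = 0.
So r = -26.

-26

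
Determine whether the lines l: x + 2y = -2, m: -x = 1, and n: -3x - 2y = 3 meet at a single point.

No

Intersecting l and m: solving the 2×2 system gives (x, y) = (-1, -1/2).
Substitute into n: (-3)(-1) + (-2)(-1/2) = 4.
But n requires 3 ≠ 4, so the three lines have no common point.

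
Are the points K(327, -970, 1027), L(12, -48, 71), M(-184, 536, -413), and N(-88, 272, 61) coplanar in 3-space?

Yes

With K as base: KL = (-315, 922, -956), KM = (-511, 1506, -1440), KN = (-415, 1242, -966).
KM × KN = (333684, 103974, -9672).
KL · (KM × KN) = 0.
The scalar triple product vanishes, so the four points are coplanar.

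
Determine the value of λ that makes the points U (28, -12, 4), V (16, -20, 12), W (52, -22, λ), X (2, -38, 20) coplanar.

Normal to plane UVX: n = (80, -16, 104); plane equation n·P = 2848.
Requiring n·W = 2848: (104)λ + (4512) = 2848.
So λ = -16.

-16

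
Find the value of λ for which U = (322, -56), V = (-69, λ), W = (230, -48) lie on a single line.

The three points are collinear iff det[UV; UW] = 0.
This determinant is linear in λ: (92)λ + (2024) = 0, so λ = -22.

-22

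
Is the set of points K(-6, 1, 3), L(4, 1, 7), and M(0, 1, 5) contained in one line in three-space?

No

KL = (10, 0, 4), KM = (6, 0, 2).
KL × KM = (0, 4, 0).
The cross product is nonzero, so the points do not lie on one line.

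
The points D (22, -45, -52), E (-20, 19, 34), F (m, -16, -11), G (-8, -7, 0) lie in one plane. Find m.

-8

Normal to plane DEG: n = (60, -396, 324); plane equation n·P = 2292.
Requiring n·F = 2292: (60)m + (2772) = 2292.
So m = -8.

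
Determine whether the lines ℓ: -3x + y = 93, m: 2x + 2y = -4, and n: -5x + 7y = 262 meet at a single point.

No

Intersecting ℓ and m: solving the 2×2 system gives (x, y) = (-95/4, 87/4).
Substitute into n: (-5)(-95/4) + (7)(87/4) = 271.
But n requires 262 ≠ 271, so the three lines have no common point.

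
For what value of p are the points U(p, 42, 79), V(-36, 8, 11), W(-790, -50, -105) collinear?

406

Collinearity requires UV × UW = 0; each component is linear in p.
The y-component gives (-116)p + (47096) = 0, so p = 406.
The remaining components then also vanish.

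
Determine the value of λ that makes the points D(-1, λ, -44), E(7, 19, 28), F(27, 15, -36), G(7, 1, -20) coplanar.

Coplanarity ⇔ det[DE; DF; DG] = 0.
Expanding, this is linear in λ: (-960)λ + (-15360) = 0.
So λ = -16.

-16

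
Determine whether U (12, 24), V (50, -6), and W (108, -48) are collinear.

UV = (38, -30), UW = (96, -72).
Twice the signed area of △UVW is (38)(-72) − (-30)(96) = 144.
The area is nonzero, so the three points are not collinear.

No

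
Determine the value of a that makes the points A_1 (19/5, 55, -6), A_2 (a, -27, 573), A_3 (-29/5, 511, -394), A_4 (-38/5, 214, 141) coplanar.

-9

Coplanarity ⇔ det[A_1A_2; A_1A_3; A_1A_4] = 0.
Expanding, this is linear in a: (128724)a + (1158516) = 0.
So a = -9.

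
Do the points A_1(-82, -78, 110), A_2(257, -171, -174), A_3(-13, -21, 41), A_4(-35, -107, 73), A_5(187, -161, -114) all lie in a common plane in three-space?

Yes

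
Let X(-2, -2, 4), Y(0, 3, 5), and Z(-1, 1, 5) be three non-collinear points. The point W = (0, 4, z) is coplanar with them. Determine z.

Coplanarity requires XY · (XZ × XW) = 0.
XY = (2, 5, 1), XZ = (1, 3, 1); the triple product is linear in z with coefficient 1 and constant term -6.
Setting it to zero: z = 6.

6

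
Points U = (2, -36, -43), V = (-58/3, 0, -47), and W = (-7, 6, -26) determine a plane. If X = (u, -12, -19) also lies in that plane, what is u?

22/3

The plane through U, V, W has equation 780x + (1196/3)y − 572z = 11804.
Substituting X: (780)u + (6084) = 11804, so u = 22/3.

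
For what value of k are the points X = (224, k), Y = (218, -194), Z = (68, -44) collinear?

The three points are collinear iff det[XY; XZ] = 0.
This determinant is linear in k: (-150)k + (-30000) = 0, so k = -200.

-200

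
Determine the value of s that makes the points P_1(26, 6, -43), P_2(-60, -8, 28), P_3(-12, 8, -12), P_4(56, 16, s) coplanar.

The points are coplanar iff P_1P_2 · (P_1P_3 × P_1P_4) = 0.
Expanding, this is linear in s: (-704)s + (-47872) = 0.
So s = -68.

-68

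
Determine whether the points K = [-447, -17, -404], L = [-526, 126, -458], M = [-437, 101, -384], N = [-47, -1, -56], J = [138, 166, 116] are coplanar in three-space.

No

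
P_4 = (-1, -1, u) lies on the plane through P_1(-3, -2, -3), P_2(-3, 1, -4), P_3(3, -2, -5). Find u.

-4

The plane through P_1, P_2, P_3 has equation −6x − 6y − 18z = 84.
Substituting P_4: (-18)u + (12) = 84, so u = -4.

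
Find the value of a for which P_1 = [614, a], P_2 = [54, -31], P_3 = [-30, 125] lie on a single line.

Collinearity: (P_1 − P_2) must be parallel to (P_3 − P_2) = (-84, 156).
Cross-multiplying the components: (a − (-31))·(-84) = (560)·(156).
Solving gives a = -1071.

-1071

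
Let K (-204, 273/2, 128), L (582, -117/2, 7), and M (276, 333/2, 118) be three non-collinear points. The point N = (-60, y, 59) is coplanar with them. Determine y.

-17/2

Coplanarity requires KL · (KM × KN) = 0.
KL = (786, -195, -121), KM = (480, 30, -10); the triple product is linear in y with coefficient -50220 and constant term -426870.
Setting it to zero: y = -17/2.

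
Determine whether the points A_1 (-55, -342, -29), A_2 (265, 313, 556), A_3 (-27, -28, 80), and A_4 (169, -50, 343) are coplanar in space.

A normal to the plane through A_1, A_2, A_3 is n = A_1A_2 × A_1A_3 = (-112295, -18500, 82140).
The plane has equation n·P = 10121165. For A_4: n·A_4 = 10121165.
Equal, so A_4 lies in the plane and all four are coplanar.

Yes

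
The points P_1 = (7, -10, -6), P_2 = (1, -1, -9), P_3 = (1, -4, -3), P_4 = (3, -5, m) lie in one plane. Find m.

-6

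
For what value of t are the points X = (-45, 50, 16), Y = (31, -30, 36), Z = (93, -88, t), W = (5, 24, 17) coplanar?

Normal to plane XYW: n = (440, 924, 2024); plane equation n·P = 58784.
Requiring n·Z = 58784: (2024)t + (-40392) = 58784.
So t = 49.

49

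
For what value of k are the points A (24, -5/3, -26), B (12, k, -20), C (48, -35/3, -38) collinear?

Collinearity requires AB × AC = 0; each component is linear in k.
The x-component gives (-12)k + (40) = 0, so k = 10/3.
The remaining components then also vanish.

10/3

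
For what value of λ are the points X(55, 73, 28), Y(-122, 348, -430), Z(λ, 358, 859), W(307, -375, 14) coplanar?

-66

Normal to plane XYW: n = (-209034, -117894, 9996); plane equation n·P = -19823244.
Requiring n·Z = -19823244: (-209034)λ + (-33619488) = -19823244.
So λ = -66.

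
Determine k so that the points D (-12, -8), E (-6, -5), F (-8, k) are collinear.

The three points are collinear iff det[DE; DF] = 0.
This determinant is linear in k: (6)k + (36) = 0, so k = -6.

-6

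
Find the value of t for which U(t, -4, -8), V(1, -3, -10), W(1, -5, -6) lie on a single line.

Direction VW = (0, -2, 4). From the y-coordinate of U, the parameter along the line is τ = (-4 − (-3))/(-2) = 1/2.
Then t = 1 + 1/2·(0) = 1.

1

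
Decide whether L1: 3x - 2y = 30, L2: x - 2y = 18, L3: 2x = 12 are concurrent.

Yes

Intersecting L1 and L2: solving the 2×2 system gives (x, y) = (6, -6).
Substitute into L3: (2)(6) + (0)(-6) = 12.
This equals 12, so (6, -6) lies on all three lines and they are concurrent.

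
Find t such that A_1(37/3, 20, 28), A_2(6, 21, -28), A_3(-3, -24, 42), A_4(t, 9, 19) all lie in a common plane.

Normal to plane A_1A_2A_3: n = (-2450, 2842/3, 294); plane equation n·P = -3038.
Requiring n·A_4 = -3038: (-2450)t + (14112) = -3038.
So t = 7.

7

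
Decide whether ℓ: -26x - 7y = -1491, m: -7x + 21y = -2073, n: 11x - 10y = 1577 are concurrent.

Intersecting ℓ and m: solving the 2×2 system gives (x, y) = (6546/85, -43461/595).
Substitute into n: (11)(6546/85) + (-10)(-43461/595) = 938652/595.
But n requires 1577 ≠ 938652/595, so the three lines have no common point.

No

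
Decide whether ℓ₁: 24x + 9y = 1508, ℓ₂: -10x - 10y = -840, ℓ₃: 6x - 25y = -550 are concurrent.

The three lines meet at one point iff the augmented coefficient matrix [aᵢ bᵢ cᵢ] has rank < 3, i.e. its determinant vanishes.
Here the determinant is 620.
Nonzero, so no common point exists.

No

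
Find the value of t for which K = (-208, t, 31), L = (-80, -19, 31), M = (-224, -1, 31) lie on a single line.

-3

Direction LM = (-144, 18, 0). From the x-coordinate of K, the parameter along the line is τ = (-208 − (-80))/(-144) = 8/9.
Then t = (-19) + 8/9·(18) = -3.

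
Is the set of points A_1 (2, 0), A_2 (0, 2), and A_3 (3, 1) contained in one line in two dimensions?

A_1A_2 = (-2, 2), A_1A_3 = (1, 1).
If collinear, A_1A_3 would be a scalar multiple of A_1A_2. But (-2)·(1) ≠ (2)·(1) (difference -4), so they are not parallel; the points are not collinear.

No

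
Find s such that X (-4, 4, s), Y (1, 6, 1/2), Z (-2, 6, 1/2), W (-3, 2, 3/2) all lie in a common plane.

1

Coplanarity ⇔ det[XY; XZ; XW] = 0.
Expanding, this is linear in s: (-12)s + (12) = 0.
So s = 1.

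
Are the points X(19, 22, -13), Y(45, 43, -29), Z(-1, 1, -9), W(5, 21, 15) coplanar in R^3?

No

A normal to the plane through X, Y, Z is n = XY × XZ = (-252, 216, -126).
The plane has equation n·P = 1602. For W: n·W = 1386.
1386 ≠ 1602, so W is off the plane.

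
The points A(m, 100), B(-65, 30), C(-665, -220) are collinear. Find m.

103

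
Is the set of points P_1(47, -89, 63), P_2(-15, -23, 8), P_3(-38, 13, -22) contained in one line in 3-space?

No

P_1P_2 = (-62, 66, -55), P_1P_3 = (-85, 102, -85).
Comparing components 3 and 1: (-55)(-85) − (-62)(-85) = -595 ≠ 0, so P_1P_2 and P_1P_3 are not parallel and the points are not collinear.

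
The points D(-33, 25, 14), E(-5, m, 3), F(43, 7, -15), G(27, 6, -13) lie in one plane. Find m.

The points are coplanar iff DE · (DF × DG) = 0.
Expanding, this is linear in m: (312)m + (-5616) = 0.
So m = 18.

18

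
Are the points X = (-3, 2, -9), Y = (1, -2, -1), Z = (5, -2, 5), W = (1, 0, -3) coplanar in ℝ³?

No

A normal to the plane through X, Y, Z is n = XY × XZ = (-24, 8, 16).
The plane has equation n·P = -56. For W: n·W = -72.
-72 ≠ -56, so W is off the plane.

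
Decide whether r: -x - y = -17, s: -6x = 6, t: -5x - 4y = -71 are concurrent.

Lines aᵢx + bᵢy = cᵢ with pairwise distinct directions are concurrent exactly when det[aᵢ bᵢ cᵢ] = 0.
Here the determinant is 24.
Nonzero, so no common point exists.

No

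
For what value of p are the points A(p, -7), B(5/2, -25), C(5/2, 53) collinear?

Collinearity: (A − B) must be parallel to (C − B) = (0, 78).
Cross-multiplying the components: (p − 5/2)·(78) = (18)·(0).
Solving gives p = 5/2.

5/2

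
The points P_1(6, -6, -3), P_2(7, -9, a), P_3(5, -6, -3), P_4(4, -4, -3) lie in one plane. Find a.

Normal to plane P_1P_3P_4: n = (0, 0, -2); plane equation n·P = 6.
Requiring n·P_2 = 6: (-2)a + (0) = 6.
So a = -3.

-3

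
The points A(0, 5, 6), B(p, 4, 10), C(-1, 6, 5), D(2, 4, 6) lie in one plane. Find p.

-2

Coplanarity ⇔ det[AB; AC; AD] = 0.
Expanding, this is linear in p: (-1)p + (-2) = 0.
So p = -2.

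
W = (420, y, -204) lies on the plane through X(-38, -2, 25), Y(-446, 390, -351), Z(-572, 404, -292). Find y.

-44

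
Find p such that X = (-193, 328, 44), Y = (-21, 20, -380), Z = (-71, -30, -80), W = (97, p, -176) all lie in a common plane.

The points are coplanar iff XY · (XZ × XW) = 0.
Expanding, this is linear in p: (-30400)p + (-17692800) = 0.
So p = -582.

-582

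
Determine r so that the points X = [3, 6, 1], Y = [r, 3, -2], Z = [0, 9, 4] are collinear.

6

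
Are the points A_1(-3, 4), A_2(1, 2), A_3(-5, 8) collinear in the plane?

A_1A_2 = (4, -2), A_1A_3 = (-2, 4).
det[A_1A_2; A_1A_3] = (4)(4) − (-2)(-2) = 12.
The determinant is nonzero, so they are not collinear.

No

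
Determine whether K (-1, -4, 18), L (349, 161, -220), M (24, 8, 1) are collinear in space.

KL = (350, 165, -238), KM = (25, 12, -17).
Comparing components 2 and 3: (165)(-17) − (-238)(12) = 51 ≠ 0, so KL and KM are not parallel and the points are not collinear.

No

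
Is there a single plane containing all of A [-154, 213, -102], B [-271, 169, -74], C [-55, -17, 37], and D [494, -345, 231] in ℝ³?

Yes

The four points are coplanar iff the 3×3 determinant with rows AB, AC, AD is zero.
Rows: (-117, -44, 28), (99, -230, 139), (648, -558, 333).
Expanding along the first row: (-117)(972) − (-44)(-57105) + (28)(93798) = 0.
Zero determinant ⇒ coplanar.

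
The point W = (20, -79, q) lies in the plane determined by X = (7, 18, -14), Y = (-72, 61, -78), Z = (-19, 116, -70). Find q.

34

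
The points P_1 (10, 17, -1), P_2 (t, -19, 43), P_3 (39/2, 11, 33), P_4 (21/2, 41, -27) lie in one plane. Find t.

11

Normal to plane P_1P_3P_4: n = (-660, 264, 231); plane equation n·P = -2343.
Requiring n·P_2 = -2343: (-660)t + (4917) = -2343.
So t = 11.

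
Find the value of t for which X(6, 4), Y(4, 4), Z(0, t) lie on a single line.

Collinearity: (Z − X) must be parallel to (Y − X) = (-2, 0).
Cross-multiplying the components: (t − 4)·(-2) = (-6)·(0).
Solving gives t = 4.

4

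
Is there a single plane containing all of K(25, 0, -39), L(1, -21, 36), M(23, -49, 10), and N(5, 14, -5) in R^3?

With K as base: KL = (-24, -21, 75), KM = (-2, -49, 49), KN = (-20, 14, 34).
KM × KN = (-2352, -912, -1008).
KL · (KM × KN) = 0.
The scalar triple product vanishes, so the four points are coplanar.

Yes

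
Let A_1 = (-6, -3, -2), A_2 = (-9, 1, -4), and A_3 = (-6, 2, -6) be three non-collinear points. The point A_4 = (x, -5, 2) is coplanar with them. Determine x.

-12

Coplanarity requires A_1A_2 · (A_1A_3 × A_1A_4) = 0.
A_1A_2 = (-3, 4, -2), A_1A_3 = (0, 5, -4); the triple product is linear in x with coefficient -6 and constant term -72.
Setting it to zero: x = -12.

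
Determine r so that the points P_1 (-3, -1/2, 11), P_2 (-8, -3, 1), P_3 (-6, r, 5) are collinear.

-2

Collinearity requires P_1P_2 × P_1P_3 = 0; each component is linear in r.
The x-component gives (10)r + (20) = 0, so r = -2.
The remaining components then also vanish.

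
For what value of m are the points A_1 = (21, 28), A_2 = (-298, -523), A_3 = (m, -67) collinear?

The three points are collinear iff det[A_1A_2; A_1A_3] = 0.
This determinant is linear in m: (551)m + (18734) = 0, so m = -34.

-34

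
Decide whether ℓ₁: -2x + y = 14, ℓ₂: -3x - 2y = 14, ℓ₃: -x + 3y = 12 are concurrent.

Yes

Lines aᵢx + bᵢy = cᵢ with pairwise distinct directions are concurrent exactly when det[aᵢ bᵢ cᵢ] = 0.
Here the determinant is 0.
It vanishes, so the lines are concurrent at (-6, 2).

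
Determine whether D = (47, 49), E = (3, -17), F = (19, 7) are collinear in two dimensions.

Yes

DE = (-44, -66), DF = (-28, -42).
Checking proportionality: DF = 7/11·DE, so the vectors are parallel and the points are collinear.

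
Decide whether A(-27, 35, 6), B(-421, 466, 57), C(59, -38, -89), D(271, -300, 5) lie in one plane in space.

No

The four points are coplanar iff the 3×3 determinant with rows AB, AC, AD is zero.
Rows: (-394, 431, 51), (86, -73, -95), (298, -335, -1).
Expanding along the first row: (-394)(-31752) − (431)(28224) + (51)(-7056) = -14112.
Nonzero ⇒ not coplanar.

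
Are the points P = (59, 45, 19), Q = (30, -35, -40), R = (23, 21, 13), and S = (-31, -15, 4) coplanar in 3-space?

The four points are coplanar iff the 3×3 determinant with rows PQ, PR, PS is zero.
Rows: (-29, -80, -59), (-36, -24, -6), (-90, -60, -15).
Expanding along the first row: (-29)(0) − (-80)(0) + (-59)(0) = 0.
Zero determinant ⇒ coplanar.

Yes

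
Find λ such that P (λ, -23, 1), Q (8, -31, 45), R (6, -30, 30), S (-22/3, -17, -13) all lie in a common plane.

-5/3

Coplanarity ⇔ det[PQ; PR; PS] = 0.
Expanding, this is linear in λ: (-152)λ + (-760/3) = 0.
So λ = -5/3.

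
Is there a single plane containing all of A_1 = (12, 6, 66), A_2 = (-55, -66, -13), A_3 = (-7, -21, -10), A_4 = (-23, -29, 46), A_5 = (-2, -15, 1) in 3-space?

The plane through A_1, A_2, A_3 has normal n = A_1A_2 × A_1A_3 = (3339, -3591, 441) and equation n·P = 47628.
Checking the remaining points: n·A_4 = 47628, n·A_5 = 47628.
All equal 47628, so all 5 points lie in one plane.

Yes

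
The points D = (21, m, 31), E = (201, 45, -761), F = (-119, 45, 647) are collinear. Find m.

45

Collinearity requires DE × DF = 0; each component is linear in m.
The x-component gives (-1408)m + (63360) = 0, so m = 45.
The remaining components then also vanish.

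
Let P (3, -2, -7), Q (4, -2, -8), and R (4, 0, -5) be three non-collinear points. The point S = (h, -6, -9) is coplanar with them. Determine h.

-1

A normal to the plane is n = PQ × PR = (2, -3, 2).
S lies in the plane iff n · PS = 0.
This gives (2)h + (2) = 0, so h = -1.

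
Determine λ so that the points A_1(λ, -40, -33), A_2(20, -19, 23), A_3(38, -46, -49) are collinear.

34

Collinearity requires A_1A_2 × A_1A_3 = 0; each component is linear in λ.
The y-component gives (-72)λ + (2448) = 0, so λ = 34.
The remaining components then also vanish.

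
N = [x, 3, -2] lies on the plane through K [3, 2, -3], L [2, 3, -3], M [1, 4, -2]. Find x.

A normal to the plane is n = KL × KM = (1, 1, 0).
N lies in the plane iff n · KN = 0.
This gives (1)x + (-2) = 0, so x = 2.

2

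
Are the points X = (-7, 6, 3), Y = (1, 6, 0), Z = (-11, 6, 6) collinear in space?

XY = (8, 0, -3), XZ = (-4, 0, 3).
Comparing components 3 and 1: (-3)(-4) − (8)(3) = -12 ≠ 0, so XY and XZ are not parallel and the points are not collinear.

No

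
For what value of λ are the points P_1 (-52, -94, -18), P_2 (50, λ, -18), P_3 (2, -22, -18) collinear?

Collinearity requires P_1P_2 × P_1P_3 = 0; each component is linear in λ.
The z-component gives (-54)λ + (2268) = 0, so λ = 42.
The remaining components then also vanish.

42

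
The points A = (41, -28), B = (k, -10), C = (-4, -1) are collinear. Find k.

11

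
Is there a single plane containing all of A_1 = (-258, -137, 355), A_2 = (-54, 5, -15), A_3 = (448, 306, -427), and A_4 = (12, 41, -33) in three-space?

No

The four points are coplanar iff the 3×3 determinant with rows A_1A_2, A_1A_3, A_1A_4 is zero.
Rows: (204, 142, -370), (706, 443, -782), (270, 178, -388).
Expanding along the first row: (204)(-32688) − (142)(-62788) + (-370)(6058) = 6084.
Nonzero ⇒ not coplanar.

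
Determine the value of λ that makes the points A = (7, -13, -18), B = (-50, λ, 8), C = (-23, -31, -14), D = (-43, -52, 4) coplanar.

-58

Coplanarity ⇔ det[AB; AC; AD] = 0.
Expanding, this is linear in λ: (460)λ + (26680) = 0.
So λ = -58.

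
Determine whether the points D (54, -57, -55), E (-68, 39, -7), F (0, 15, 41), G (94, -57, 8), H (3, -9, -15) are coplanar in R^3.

No

The plane through D, E, F has normal n = DE × DF = (5760, 9120, -3600) and equation n·P = -10800.
Checking the remaining points: n·G = -7200, n·H = -10800.
Since n·G = -7200 ≠ -10800, G is off the plane and the points are not all coplanar.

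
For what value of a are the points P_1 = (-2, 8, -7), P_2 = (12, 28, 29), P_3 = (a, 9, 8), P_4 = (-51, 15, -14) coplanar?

35

Normal to plane P_1P_2P_4: n = (-392, -1666, 1078); plane equation n·P = -20090.
Requiring n·P_3 = -20090: (-392)a + (-6370) = -20090.
So a = 35.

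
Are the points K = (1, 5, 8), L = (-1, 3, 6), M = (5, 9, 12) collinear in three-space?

Yes

KL = (-2, -2, -2), KM = (4, 4, 4).
KL × KM = (0, 0, 0).
The cross product vanishes, so the three points are collinear.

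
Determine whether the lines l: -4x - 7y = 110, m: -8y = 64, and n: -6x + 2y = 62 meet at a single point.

Intersecting l and m: solving the 2×2 system gives (x, y) = (-27/2, -8).
Substitute into n: (-6)(-27/2) + (2)(-8) = 65.
But n requires 62 ≠ 65, so the three lines have no common point.

No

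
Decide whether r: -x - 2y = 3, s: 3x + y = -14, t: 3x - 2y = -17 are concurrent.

Intersecting r and s: solving the 2×2 system gives (x, y) = (-5, 1).
Substitute into t: (3)(-5) + (-2)(1) = -17.
This equals -17, so (-5, 1) lies on all three lines and they are concurrent.

Yes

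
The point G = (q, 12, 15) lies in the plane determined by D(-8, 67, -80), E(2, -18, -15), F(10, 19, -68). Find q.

-28

Coplanarity requires DE · (DF × DG) = 0.
DE = (10, -85, 65), DF = (18, -48, 12); the triple product is linear in q with coefficient 2100 and constant term 58800.
Setting it to zero: q = -28.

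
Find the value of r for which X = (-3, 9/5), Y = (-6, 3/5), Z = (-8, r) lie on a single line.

-1/5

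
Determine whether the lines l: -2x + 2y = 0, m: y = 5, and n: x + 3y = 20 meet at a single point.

Lines aᵢx + bᵢy = cᵢ with pairwise distinct directions are concurrent exactly when det[aᵢ bᵢ cᵢ] = 0.
Here the determinant is 0.
It vanishes, so the lines are concurrent at (5, 5).

Yes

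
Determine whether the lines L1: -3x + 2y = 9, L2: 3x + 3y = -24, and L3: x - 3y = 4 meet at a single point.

Yes

Intersecting L1 and L2: solving the 2×2 system gives (x, y) = (-5, -3).
Substitute into L3: (1)(-5) + (-3)(-3) = 4.
This equals 4, so (-5, -3) lies on all three lines and they are concurrent.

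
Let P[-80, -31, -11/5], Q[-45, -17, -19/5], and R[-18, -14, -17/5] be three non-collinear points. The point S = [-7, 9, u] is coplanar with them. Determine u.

A normal to the plane is n = PQ × PR = (52/5, -286/5, -273).
S lies in the plane iff n · PS = 0.
This gives (-273)u + (-10647/5) = 0, so u = -39/5.

-39/5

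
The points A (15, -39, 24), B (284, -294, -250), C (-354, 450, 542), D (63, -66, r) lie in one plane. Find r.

-6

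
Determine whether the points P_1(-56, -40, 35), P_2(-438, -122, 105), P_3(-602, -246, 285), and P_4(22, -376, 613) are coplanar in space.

No

A normal to the plane through P_1, P_2, P_3 is n = P_1P_2 × P_1P_3 = (-6080, 57280, 33920).
The plane has equation n·P = -763520. For P_4: n·P_4 = -878080.
-878080 ≠ -763520, so P_4 is off the plane.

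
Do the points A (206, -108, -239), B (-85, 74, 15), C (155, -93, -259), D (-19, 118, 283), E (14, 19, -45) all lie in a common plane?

Yes

The plane through A, B, C has normal n = AB × AC = (-7450, -18774, 4917) and equation n·P = -682271.
Checking the remaining points: n·D = -682271, n·E = -682271.
All equal -682271, so all 5 points lie in one plane.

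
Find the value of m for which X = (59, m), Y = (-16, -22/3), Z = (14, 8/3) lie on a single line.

53/3

The three points are collinear iff det[XY; XZ] = 0.
This determinant is linear in m: (30)m + (-530) = 0, so m = 53/3.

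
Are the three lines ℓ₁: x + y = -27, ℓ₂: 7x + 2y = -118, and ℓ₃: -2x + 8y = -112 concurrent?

No

Intersecting ℓ₁ and ℓ₂: solving the 2×2 system gives (x, y) = (-64/5, -71/5).
Substitute into ℓ₃: (-2)(-64/5) + (8)(-71/5) = -88.
But ℓ₃ requires -112 ≠ -88, so the three lines have no common point.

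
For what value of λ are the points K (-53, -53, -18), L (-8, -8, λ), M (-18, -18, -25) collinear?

Direction KM = (35, 35, -7). From the x-coordinate of L, the parameter along the line is τ = (-8 − (-53))/35 = 9/7.
Then λ = (-18) + 9/7·(-7) = -27.

-27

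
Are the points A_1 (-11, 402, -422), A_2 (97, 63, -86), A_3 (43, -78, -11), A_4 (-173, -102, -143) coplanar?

No

A normal to the plane through A_1, A_2, A_3 is n = A_1A_2 × A_1A_3 = (21951, -26244, -33534).
The plane has equation n·P = 3359799. For A_4: n·A_4 = 3674727.
3674727 ≠ 3359799, so A_4 is off the plane.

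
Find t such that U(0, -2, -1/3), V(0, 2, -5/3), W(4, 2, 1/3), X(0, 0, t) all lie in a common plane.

-1

The points are coplanar iff UV · (UW × UX) = 0.
Expanding, this is linear in t: (-16)t + (-16) = 0.
So t = -1.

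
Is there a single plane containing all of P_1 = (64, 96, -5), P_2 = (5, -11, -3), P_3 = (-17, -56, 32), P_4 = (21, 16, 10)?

Yes

With P_1 as base: P_1P_2 = (-59, -107, 2), P_1P_3 = (-81, -152, 37), P_1P_4 = (-43, -80, 15).
P_1P_3 × P_1P_4 = (680, -376, -56).
P_1P_2 · (P_1P_3 × P_1P_4) = 0.
The scalar triple product vanishes, so the four points are coplanar.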